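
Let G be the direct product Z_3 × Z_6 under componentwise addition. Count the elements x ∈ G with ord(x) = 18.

An element (a,b) has order lcm(ord(a), ord(b)); count pairs with lcm equal to 18.
Enumerating gives 0 such elements.

0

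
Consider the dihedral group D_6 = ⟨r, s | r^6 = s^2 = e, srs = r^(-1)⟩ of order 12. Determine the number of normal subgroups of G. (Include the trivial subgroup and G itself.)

G has 16 subgroups. Checking conjugation-invariance by order — order 1: 1/1 normal; order 2: 1/7 normal; order 3: 1/1 normal; order 4: 0/3 normal; order 6: 3/3 normal; order 12: 1/1 normal.
Total normal subgroups: 7.

7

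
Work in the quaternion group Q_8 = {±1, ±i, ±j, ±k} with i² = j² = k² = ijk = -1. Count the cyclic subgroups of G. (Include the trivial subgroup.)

5

Each element a generates a cyclic subgroup ⟨a⟩; distinct elements may generate the same one (a cyclic group of order d has φ(d) generators).
Cyclic subgroups by order — order 1: 1; order 2: 1; order 4: 3.
Total: 5.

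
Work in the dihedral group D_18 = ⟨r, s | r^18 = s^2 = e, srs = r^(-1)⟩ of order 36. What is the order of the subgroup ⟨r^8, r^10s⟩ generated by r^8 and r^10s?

18

|⟨r^8⟩| = 9 and |⟨r^10s⟩| = 2, so |H| is a multiple of lcm(9, 2) = 18 and divides |G| = 36.
Closing under the operation: H = {e, r^2, r^4, r^6, r^8, r^10, r^12, r^14, r^16, s, r^2s, r^4s, r^6s, r^8s, r^10s, r^12s, r^14s, r^16s}, so |H| = 18.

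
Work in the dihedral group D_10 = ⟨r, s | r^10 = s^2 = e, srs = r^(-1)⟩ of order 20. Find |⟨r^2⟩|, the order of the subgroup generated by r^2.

5

Computing powers of r^2: the smallest k with (r^2)^k = e is k = 5.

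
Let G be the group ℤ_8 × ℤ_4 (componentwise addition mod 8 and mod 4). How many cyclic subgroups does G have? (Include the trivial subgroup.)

14

Each element a generates a cyclic subgroup ⟨a⟩; distinct elements may generate the same one (a cyclic group of order d has φ(d) generators).
Cyclic subgroups by order — order 1: 1; order 2: 3; order 4: 6; order 8: 4.
Total: 14.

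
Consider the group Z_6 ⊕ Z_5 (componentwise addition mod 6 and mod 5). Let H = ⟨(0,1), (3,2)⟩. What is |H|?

|⟨(0,1)⟩| = 5 and |⟨(3,2)⟩| = 10, so |H| is a multiple of lcm(5, 10) = 10 and divides |G| = 30.
Closing under the operation: H = {(0,0), (0,1), (0,2), (0,3), (0,4), (3,0), (3,1), (3,2), (3,3), (3,4)}, so |H| = 10.

10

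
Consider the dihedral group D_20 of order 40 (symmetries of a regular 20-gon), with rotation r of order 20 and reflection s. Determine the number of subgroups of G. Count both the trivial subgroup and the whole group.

48

|G| = 40, so by Lagrange every subgroup order divides 40. Divisors: 1, 2, 4, 5, 8, 10, 20, 40.
Subgroups by order — order 1: 1; order 2: 21; order 4: 11; order 5: 1; order 8: 5; order 10: 5; order 20: 3; order 40: 1.
Total: 1 + 21 + 11 + 1 + 5 + 5 + 3 + 1 = 48.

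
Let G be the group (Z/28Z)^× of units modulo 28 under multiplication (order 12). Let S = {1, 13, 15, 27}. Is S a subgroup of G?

Yes

|S| = 4 divides |G| = 12, consistent with Lagrange.
S contains the identity, every element's inverse is in S, and S is closed under ·: it is a subgroup.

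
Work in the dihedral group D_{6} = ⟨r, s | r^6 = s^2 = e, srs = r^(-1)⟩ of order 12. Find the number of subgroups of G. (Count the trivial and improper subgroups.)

|G| = 12, so by Lagrange every subgroup order divides 12. Divisors: 1, 2, 3, 4, 6, 12.
Subgroups by order — order 1: 1; order 2: 7; order 3: 1; order 4: 3; order 6: 3; order 12: 1.
Total: 1 + 7 + 1 + 3 + 3 + 1 = 16.

16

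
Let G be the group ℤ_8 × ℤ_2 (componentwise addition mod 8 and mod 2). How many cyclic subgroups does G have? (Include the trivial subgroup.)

8

Group the elements of G by the cyclic subgroup they generate; each cyclic subgroup of order d accounts for φ(d) elements.
Cyclic subgroups by order — order 1: 1; order 2: 3; order 4: 2; order 8: 2.
Total: 8.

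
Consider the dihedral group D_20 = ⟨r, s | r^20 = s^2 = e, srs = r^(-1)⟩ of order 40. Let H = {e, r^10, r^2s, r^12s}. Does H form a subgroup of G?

Yes

|H| = 4 divides |G| = 40, consistent with Lagrange.
H contains the identity, every element's inverse is in H, and H is closed under ·: it is a subgroup.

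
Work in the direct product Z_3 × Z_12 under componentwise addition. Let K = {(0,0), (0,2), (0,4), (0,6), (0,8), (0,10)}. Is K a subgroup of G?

Yes

|K| = 6 divides |G| = 36, consistent with Lagrange.
K contains the identity, every element's inverse is in K, and K is closed under +: it is a subgroup.
In fact K = ⟨(0,2)⟩.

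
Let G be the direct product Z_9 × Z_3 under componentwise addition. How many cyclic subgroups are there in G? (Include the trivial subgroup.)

A cyclic subgroup of order d is generated by each of its φ(d) elements of order d, so the cyclic subgroups of order d number (#elements of order d)/φ(d).
Cyclic subgroups by order — order 1: 1; order 3: 4; order 9: 3.
Total: 8.

8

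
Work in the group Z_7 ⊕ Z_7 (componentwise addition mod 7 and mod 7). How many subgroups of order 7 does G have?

|G| = 49 and 7 | 49, so subgroups of order 7 are possible by Lagrange.
The subgroups of order 7 are: {(0,0), (0,1), (0,2), (0,3), (0,4), (0,5), (0,6)}; {(0,0), (1,0), (2,0), (3,0), (4,0), (5,0), (6,0)}; {(0,0), (1,1), (2,2), (3,3), (4,4), (5,5), (6,6)}; {(0,0), (1,2), (2,4), (3,6), (4,1), (5,3), (6,5)}; … (8 in all).
So G has 8 subgroups of order 7.

8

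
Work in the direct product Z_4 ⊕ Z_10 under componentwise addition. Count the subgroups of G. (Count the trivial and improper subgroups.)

16

|G| = 40, so by Lagrange every subgroup order divides 40. Divisors: 1, 2, 4, 5, 8, 10, 20, 40.
Subgroups by order — order 1: 1; order 2: 3; order 4: 3; order 5: 1; order 8: 1; order 10: 3; order 20: 3; order 40: 1.
Total: 1 + 3 + 3 + 1 + 1 + 3 + 3 + 1 = 16.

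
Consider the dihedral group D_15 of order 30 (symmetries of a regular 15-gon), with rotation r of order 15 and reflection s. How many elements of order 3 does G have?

The elements of order 3 are: r^5, r^10.
That's 2.

2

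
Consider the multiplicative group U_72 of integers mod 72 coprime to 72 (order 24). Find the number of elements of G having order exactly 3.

2

The elements of order 3 are: 25, 49.
That's 2.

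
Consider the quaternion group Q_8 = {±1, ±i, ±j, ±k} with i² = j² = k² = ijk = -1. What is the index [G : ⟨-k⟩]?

2

|⟨-k⟩| = 4 and |G| = 8.
By Lagrange, [G : H] = |G|/|H| = 8/4 = 2.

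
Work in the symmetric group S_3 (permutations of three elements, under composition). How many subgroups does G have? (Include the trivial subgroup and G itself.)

6

|G| = 6, so by Lagrange every subgroup order divides 6. Divisors: 1, 2, 3, 6.
Subgroups by order — order 1: 1; order 2: 3; order 3: 1; order 6: 1.
Total: 1 + 3 + 1 + 1 = 6.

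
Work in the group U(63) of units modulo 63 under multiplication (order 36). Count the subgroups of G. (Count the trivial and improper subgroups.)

|G| = 36, so by Lagrange every subgroup order divides 36. Divisors: 1, 2, 3, 4, 6, 9, 12, 18, 36.
Subgroups by order — order 1: 1; order 2: 3; order 3: 4; order 4: 1; order 6: 12; order 9: 1; order 12: 4; order 18: 3; order 36: 1.
Total: 1 + 3 + 4 + 1 + 12 + 1 + 4 + 3 + 1 = 30.

30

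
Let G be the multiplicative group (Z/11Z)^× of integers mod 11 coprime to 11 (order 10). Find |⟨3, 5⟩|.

5

|⟨3⟩| = 5 and |⟨5⟩| = 5, so |H| is a multiple of lcm(5, 5) = 5 and divides |G| = 10.
Closing under the operation: H = {1, 3, 4, 5, 9}, so |H| = 5.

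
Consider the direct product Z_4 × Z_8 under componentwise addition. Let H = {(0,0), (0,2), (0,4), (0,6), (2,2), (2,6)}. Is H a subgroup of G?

No

|H| = 6 does not divide |G| = 32, so by Lagrange H is not a subgroup.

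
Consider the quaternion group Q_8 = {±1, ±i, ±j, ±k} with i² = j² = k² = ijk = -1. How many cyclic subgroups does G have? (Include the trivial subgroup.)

5

Group the elements of G by the cyclic subgroup they generate; each cyclic subgroup of order d accounts for φ(d) elements.
Cyclic subgroups by order — order 1: 1; order 2: 1; order 4: 3.
Total: 5.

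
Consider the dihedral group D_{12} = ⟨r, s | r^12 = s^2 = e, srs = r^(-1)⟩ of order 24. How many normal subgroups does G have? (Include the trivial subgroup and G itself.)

G has 34 subgroups. Checking conjugation-invariance by order — order 1: 1/1 normal; order 2: 1/13 normal; order 3: 1/1 normal; order 4: 1/7 normal; order 6: 1/5 normal; order 8: 0/3 normal; order 12: 3/3 normal; order 24: 1/1 normal.
Total normal subgroups: 9.

9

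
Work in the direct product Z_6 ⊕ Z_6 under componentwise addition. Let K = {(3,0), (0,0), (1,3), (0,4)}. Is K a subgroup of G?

No

(1,3) ∈ K but its inverse (5,3) ∉ K, so K is not a subgroup.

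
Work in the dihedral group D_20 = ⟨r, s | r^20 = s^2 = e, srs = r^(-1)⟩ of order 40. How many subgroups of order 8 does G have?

|G| = 40 and 8 | 40, so subgroups of order 8 are possible by Lagrange.
The subgroups of order 8 are: {e, r^5, r^10, r^15, s, r^5s, r^10s, r^15s}; {e, r^5, r^10, r^15, rs, r^6s, r^11s, r^16s}; {e, r^5, r^10, r^15, r^2s, r^7s, r^12s, r^17s}; {e, r^5, r^10, r^15, r^3s, r^8s, r^13s, r^18s}; … (5 in all).
So G has 5 subgroups of order 8.

5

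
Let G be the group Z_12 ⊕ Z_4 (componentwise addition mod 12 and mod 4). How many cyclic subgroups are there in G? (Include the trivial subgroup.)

Each element a generates a cyclic subgroup ⟨a⟩; distinct elements may generate the same one (a cyclic group of order d has φ(d) generators).
Cyclic subgroups by order — order 1: 1; order 2: 3; order 3: 1; order 4: 6; order 6: 3; order 12: 6.
Total: 20.

20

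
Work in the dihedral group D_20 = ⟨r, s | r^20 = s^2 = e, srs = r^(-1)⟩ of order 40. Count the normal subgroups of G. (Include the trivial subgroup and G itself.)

G has 48 subgroups. Checking conjugation-invariance by order — order 1: 1/1 normal; order 2: 1/21 normal; order 4: 1/11 normal; order 5: 1/1 normal; order 8: 0/5 normal; order 10: 1/5 normal; order 20: 3/3 normal; order 40: 1/1 normal.
Total normal subgroups: 9.

9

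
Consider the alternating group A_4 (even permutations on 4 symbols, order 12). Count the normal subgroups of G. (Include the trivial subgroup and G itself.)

G has 10 subgroups. Checking conjugation-invariance by order — order 1: 1/1 normal; order 2: 0/3 normal; order 3: 0/4 normal; order 4: 1/1 normal; order 12: 1/1 normal.
Total normal subgroups: 3.

3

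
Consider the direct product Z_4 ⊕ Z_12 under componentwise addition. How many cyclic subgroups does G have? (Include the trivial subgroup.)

20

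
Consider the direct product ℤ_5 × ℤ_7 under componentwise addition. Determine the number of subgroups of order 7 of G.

|G| = 35 and 7 | 35, so subgroups of order 7 are possible by Lagrange.
The subgroups of order 7 are: {(0,0), (0,1), (0,2), (0,3), (0,4), (0,5), (0,6)}.
So G has 1 subgroup of order 7.

1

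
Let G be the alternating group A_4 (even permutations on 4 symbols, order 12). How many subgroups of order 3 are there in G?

|G| = 12 and 3 | 12, so subgroups of order 3 are possible by Lagrange.
The subgroups of order 3 are: {e, (1 2 3), (1 3 2)}; {e, (1 2 4), (1 4 2)}; {e, (1 3 4), (1 4 3)}; {e, (2 3 4), (2 4 3)}.
So G has 4 subgroups of order 3.

4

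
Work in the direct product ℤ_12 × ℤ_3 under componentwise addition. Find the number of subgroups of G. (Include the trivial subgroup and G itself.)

|G| = 36, so by Lagrange every subgroup order divides 36. Divisors: 1, 2, 3, 4, 6, 9, 12, 18, 36.
Subgroups by order — order 1: 1; order 2: 1; order 3: 4; order 4: 1; order 6: 4; order 9: 1; order 12: 4; order 18: 1; order 36: 1.
Total: 1 + 1 + 4 + 1 + 4 + 1 + 4 + 1 + 1 = 18.

18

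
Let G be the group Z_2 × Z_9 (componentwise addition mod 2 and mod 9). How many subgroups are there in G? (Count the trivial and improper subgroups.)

6

|G| = 18, so by Lagrange every subgroup order divides 18. Divisors: 1, 2, 3, 6, 9, 18.
Subgroups by order — order 1: 1; order 2: 1; order 3: 1; order 6: 1; order 9: 1; order 18: 1.
Total: 1 + 1 + 1 + 1 + 1 + 1 = 6.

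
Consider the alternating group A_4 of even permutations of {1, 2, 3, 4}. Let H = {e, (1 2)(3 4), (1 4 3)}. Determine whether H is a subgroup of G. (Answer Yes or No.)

(1 4 3) ∈ H but its inverse (1 3 4) ∉ H, so H is not a subgroup.

No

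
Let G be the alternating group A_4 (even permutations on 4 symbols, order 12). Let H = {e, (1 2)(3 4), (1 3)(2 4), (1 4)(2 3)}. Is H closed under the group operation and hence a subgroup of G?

Yes

|H| = 4 divides |G| = 12, consistent with Lagrange.
H contains the identity, every element's inverse is in H, and H is closed under ∘: it is a subgroup.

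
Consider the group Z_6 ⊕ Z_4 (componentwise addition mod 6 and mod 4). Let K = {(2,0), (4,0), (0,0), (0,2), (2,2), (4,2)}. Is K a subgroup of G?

Yes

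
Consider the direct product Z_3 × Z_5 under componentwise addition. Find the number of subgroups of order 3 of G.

|G| = 15 and 3 | 15, so subgroups of order 3 are possible by Lagrange.
The subgroups of order 3 are: {(0,0), (1,0), (2,0)}.
So G has 1 subgroup of order 3.

1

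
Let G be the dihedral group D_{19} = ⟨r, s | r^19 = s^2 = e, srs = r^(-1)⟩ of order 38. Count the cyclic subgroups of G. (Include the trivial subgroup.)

A cyclic subgroup of order d is generated by each of its φ(d) elements of order d, so the cyclic subgroups of order d number (#elements of order d)/φ(d).
Cyclic subgroups by order — order 1: 1; order 2: 19; order 19: 1.
Total: 21.

21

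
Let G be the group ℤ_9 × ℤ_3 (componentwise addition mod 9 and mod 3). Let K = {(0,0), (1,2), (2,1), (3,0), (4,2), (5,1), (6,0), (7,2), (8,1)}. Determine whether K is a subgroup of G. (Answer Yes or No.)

Yes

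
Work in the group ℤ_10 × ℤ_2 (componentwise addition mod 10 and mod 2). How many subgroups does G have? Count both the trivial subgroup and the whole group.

10

|G| = 20, so by Lagrange every subgroup order divides 20. Divisors: 1, 2, 4, 5, 10, 20.
Subgroups by order — order 1: 1; order 2: 3; order 4: 1; order 5: 1; order 10: 3; order 20: 1.
Total: 1 + 3 + 1 + 1 + 3 + 1 = 10.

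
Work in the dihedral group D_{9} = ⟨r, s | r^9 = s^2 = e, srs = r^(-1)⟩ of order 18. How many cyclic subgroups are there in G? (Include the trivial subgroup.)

12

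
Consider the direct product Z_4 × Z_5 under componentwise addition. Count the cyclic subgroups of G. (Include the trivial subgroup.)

Group the elements of G by the cyclic subgroup they generate; each cyclic subgroup of order d accounts for φ(d) elements.
Cyclic subgroups by order — order 1: 1; order 2: 1; order 4: 1; order 5: 1; order 10: 1; order 20: 1.
Total: 6.

6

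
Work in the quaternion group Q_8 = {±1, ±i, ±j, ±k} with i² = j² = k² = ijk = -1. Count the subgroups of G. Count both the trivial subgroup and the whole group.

|G| = 8, so by Lagrange every subgroup order divides 8. Divisors: 1, 2, 4, 8.
Subgroups by order — order 1: 1; order 2: 1; order 4: 3; order 8: 1.
Total: 1 + 1 + 3 + 1 = 6.

6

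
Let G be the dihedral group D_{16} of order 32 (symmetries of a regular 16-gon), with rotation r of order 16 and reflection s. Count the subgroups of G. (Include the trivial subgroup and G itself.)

36

|G| = 32, so by Lagrange every subgroup order divides 32. Divisors: 1, 2, 4, 8, 16, 32.
Subgroups by order — order 1: 1; order 2: 17; order 4: 9; order 8: 5; order 16: 3; order 32: 1.
Total: 1 + 17 + 9 + 5 + 3 + 1 = 36.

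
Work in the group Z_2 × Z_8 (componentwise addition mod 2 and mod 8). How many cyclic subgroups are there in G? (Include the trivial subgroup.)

8

Each element a generates a cyclic subgroup ⟨a⟩; distinct elements may generate the same one (a cyclic group of order d has φ(d) generators).
Cyclic subgroups by order — order 1: 1; order 2: 3; order 4: 2; order 8: 2.
Total: 8.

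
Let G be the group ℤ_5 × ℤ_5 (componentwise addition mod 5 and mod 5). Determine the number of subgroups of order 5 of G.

6

|G| = 25 and 5 | 25, so subgroups of order 5 are possible by Lagrange.
The subgroups of order 5 are: {(0,0), (0,1), (0,2), (0,3), (0,4)}; {(0,0), (1,0), (2,0), (3,0), (4,0)}; {(0,0), (1,1), (2,2), (3,3), (4,4)}; {(0,0), (1,2), (2,4), (3,1), (4,3)}; … (6 in all).
So G has 6 subgroups of order 5.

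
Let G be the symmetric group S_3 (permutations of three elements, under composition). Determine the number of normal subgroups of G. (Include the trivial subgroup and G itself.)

G has 6 subgroups. Checking conjugation-invariance by order — order 1: 1/1 normal; order 2: 0/3 normal; order 3: 1/1 normal; order 6: 1/1 normal.
Total normal subgroups: 3.

3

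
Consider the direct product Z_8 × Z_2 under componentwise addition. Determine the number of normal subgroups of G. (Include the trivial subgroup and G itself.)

11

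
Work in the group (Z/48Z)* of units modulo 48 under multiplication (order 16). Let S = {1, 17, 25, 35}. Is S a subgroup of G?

35 ∈ S but its inverse 11 ∉ S, so S is not a subgroup.

No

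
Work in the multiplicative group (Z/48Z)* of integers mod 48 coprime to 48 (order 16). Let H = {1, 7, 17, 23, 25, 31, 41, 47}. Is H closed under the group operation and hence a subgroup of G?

|H| = 8 divides |G| = 16, consistent with Lagrange.
H contains the identity, every element's inverse is in H, and H is closed under ·: it is a subgroup.

Yes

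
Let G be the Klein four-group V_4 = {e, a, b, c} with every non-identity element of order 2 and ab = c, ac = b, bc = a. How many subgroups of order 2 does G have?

3

|G| = 4 and 2 | 4, so subgroups of order 2 are possible by Lagrange.
The subgroups of order 2 are: {e, a}; {e, b}; {e, c}.
So G has 3 subgroups of order 2.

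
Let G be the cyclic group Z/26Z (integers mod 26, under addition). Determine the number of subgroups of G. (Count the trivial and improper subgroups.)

4

A cyclic group of order 26 has exactly one subgroup for each divisor of 26.
Divisors of 26: 1, 2, 13, 26.
So Z/26Z has 4 subgroups.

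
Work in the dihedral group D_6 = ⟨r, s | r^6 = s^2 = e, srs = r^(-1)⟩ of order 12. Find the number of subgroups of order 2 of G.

7

|G| = 12 and 2 | 12, so subgroups of order 2 are possible by Lagrange.
The subgroups of order 2 are: {e, r^2s}; {e, r^3}; {e, r^3s}; {e, r^4s}; … (7 in all).
So G has 7 subgroups of order 2.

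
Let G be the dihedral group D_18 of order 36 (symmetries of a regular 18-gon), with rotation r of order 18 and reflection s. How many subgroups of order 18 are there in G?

|G| = 36 and 18 | 36, so subgroups of order 18 are possible by Lagrange.
The subgroups of order 18 are: {e, r, r^2, r^3, r^4, r^5, r^6, r^7, r^8, r^9, r^10, r^11, r^12, r^13, r^14, r^15, r^16, r^17}; {e, r^2, r^4, r^6, r^8, r^10, r^12, r^14, r^16, s, r^2s, r^4s, r^6s, r^8s, r^10s, r^12s, r^14s, r^16s}; {e, r^2, r^4, r^6, r^8, r^10, r^12, r^14, r^16, rs, r^3s, r^5s, r^7s, r^9s, r^11s, r^13s, r^15s, r^17s}.
So G has 3 subgroups of order 18.

3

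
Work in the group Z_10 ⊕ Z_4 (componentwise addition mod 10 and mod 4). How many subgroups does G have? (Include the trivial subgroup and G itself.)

16

|G| = 40, so by Lagrange every subgroup order divides 40. Divisors: 1, 2, 4, 5, 8, 10, 20, 40.
Subgroups by order — order 1: 1; order 2: 3; order 4: 3; order 5: 1; order 8: 1; order 10: 3; order 20: 3; order 40: 1.
Total: 1 + 3 + 3 + 1 + 1 + 3 + 3 + 1 = 16.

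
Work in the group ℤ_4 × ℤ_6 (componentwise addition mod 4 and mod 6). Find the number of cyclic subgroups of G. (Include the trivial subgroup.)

12

A cyclic subgroup of order d is generated by each of its φ(d) elements of order d, so the cyclic subgroups of order d number (#elements of order d)/φ(d).
Cyclic subgroups by order — order 1: 1; order 2: 3; order 3: 1; order 4: 2; order 6: 3; order 12: 2.
Total: 12.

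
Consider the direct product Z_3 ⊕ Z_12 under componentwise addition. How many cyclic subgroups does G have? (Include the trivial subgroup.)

15

Group the elements of G by the cyclic subgroup they generate; each cyclic subgroup of order d accounts for φ(d) elements.
Cyclic subgroups by order — order 1: 1; order 2: 1; order 3: 4; order 4: 1; order 6: 4; order 12: 4.
Total: 15.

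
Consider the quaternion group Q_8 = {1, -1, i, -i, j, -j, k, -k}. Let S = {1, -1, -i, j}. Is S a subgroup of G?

-i ∈ S but its inverse i ∉ S, so S is not a subgroup.

No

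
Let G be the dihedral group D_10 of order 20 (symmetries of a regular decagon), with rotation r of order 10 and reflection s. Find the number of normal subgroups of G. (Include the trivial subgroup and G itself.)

G has 22 subgroups. Checking conjugation-invariance by order — order 1: 1/1 normal; order 2: 1/11 normal; order 4: 0/5 normal; order 5: 1/1 normal; order 10: 3/3 normal; order 20: 1/1 normal.
Total normal subgroups: 7.

7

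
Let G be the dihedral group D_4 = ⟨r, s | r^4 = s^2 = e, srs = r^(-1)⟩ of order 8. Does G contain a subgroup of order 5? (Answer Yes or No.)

No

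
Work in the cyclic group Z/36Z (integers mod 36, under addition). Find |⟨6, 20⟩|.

18

|⟨6⟩| = 6 and |⟨20⟩| = 9, so |H| is a multiple of lcm(6, 9) = 18 and divides |G| = 36.
Closing under the operation: H = {0, 2, 4, 6, 8, 10, 12, 14, 16, 18, 20, 22, 24, 26, 28, 30, 32, 34}, so |H| = 18.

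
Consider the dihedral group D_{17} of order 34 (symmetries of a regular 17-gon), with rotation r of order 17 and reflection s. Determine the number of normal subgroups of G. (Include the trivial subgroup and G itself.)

3

G has 20 subgroups. Checking conjugation-invariance by order — order 1: 1/1 normal; order 2: 0/17 normal; order 17: 1/1 normal; order 34: 1/1 normal.
Total normal subgroups: 3.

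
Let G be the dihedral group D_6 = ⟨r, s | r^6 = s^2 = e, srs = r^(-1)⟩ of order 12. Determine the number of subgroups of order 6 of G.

3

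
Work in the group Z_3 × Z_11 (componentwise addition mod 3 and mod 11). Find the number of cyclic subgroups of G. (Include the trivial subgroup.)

A cyclic subgroup of order d is generated by each of its φ(d) elements of order d, so the cyclic subgroups of order d number (#elements of order d)/φ(d).
Cyclic subgroups by order — order 1: 1; order 3: 1; order 11: 1; order 33: 1.
Total: 4.

4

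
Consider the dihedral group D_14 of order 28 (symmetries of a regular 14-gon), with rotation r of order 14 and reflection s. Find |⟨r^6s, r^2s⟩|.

|⟨r^6s⟩| = 2 and |⟨r^2s⟩| = 2, so |H| is a multiple of lcm(2, 2) = 2 and divides |G| = 28.
Closing under the operation: H = {e, r^2, r^4, r^6, r^8, r^10, r^12, s, r^2s, r^4s, r^6s, r^8s, r^10s, r^12s}, so |H| = 14.

14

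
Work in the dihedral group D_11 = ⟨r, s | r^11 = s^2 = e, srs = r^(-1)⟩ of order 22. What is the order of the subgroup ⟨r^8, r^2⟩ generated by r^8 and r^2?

11

|⟨r^8⟩| = 11 and |⟨r^2⟩| = 11, so |H| is a multiple of lcm(11, 11) = 11 and divides |G| = 22.
Closing under the operation: H = {e, r, r^2, r^3, r^4, r^5, r^6, r^7, r^8, r^9, r^10}, so |H| = 11.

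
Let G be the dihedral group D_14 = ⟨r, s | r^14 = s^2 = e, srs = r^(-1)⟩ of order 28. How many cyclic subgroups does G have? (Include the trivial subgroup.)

Group the elements of G by the cyclic subgroup they generate; each cyclic subgroup of order d accounts for φ(d) elements.
Cyclic subgroups by order — order 1: 1; order 2: 15; order 7: 1; order 14: 1.
Total: 18.

18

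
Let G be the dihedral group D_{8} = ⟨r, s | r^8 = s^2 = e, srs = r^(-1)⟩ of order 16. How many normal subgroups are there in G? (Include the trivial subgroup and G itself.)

7

G has 19 subgroups. Checking conjugation-invariance by order — order 1: 1/1 normal; order 2: 1/9 normal; order 4: 1/5 normal; order 8: 3/3 normal; order 16: 1/1 normal.
Total normal subgroups: 7.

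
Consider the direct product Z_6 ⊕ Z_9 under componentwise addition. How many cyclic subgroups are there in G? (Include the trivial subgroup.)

16

Each element a generates a cyclic subgroup ⟨a⟩; distinct elements may generate the same one (a cyclic group of order d has φ(d) generators).
Cyclic subgroups by order — order 1: 1; order 2: 1; order 3: 4; order 6: 4; order 9: 3; order 18: 3.
Total: 16.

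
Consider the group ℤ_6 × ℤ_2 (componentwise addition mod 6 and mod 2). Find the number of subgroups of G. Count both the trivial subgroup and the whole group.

|G| = 12, so by Lagrange every subgroup order divides 12. Divisors: 1, 2, 3, 4, 6, 12.
Subgroups by order — order 1: 1; order 2: 3; order 3: 1; order 4: 1; order 6: 3; order 12: 1.
Total: 1 + 3 + 1 + 1 + 3 + 1 = 10.

10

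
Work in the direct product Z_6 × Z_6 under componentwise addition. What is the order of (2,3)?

6

The order of (2,3) in Z_6 × Z_6 is lcm(ord(2) in Z_6, ord(3) in Z_6).
ord(2) = 3 and ord(3) = 2, so |⟨(2,3)⟩| = lcm(3, 2) = 6.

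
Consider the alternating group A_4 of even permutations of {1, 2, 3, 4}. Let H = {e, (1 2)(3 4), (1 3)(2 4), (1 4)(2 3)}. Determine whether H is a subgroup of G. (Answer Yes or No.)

|H| = 4 divides |G| = 12, consistent with Lagrange.
H contains the identity, every element's inverse is in H, and H is closed under ∘: it is a subgroup.

Yes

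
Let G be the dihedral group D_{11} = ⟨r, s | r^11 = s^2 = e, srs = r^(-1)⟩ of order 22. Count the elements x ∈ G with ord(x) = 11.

10

Enumerating element orders in G gives 10 elements of order 11.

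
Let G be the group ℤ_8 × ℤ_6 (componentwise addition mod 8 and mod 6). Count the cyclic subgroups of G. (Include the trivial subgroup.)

16

Group the elements of G by the cyclic subgroup they generate; each cyclic subgroup of order d accounts for φ(d) elements.
Cyclic subgroups by order — order 1: 1; order 2: 3; order 3: 1; order 4: 2; order 6: 3; order 8: 2; order 12: 2; order 24: 2.
Total: 16.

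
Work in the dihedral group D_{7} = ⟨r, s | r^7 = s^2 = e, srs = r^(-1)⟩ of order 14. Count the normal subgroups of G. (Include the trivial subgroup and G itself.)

G has 10 subgroups. Checking conjugation-invariance by order — order 1: 1/1 normal; order 2: 0/7 normal; order 7: 1/1 normal; order 14: 1/1 normal.
Total normal subgroups: 3.

3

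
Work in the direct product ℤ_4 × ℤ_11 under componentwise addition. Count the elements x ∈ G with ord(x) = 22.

10

An element (a,b) has order lcm(ord(a), ord(b)); count pairs with lcm equal to 22.
Enumerating gives 10 such elements.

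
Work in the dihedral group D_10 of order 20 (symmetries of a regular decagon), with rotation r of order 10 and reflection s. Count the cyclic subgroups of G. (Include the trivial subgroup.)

14

Group the elements of G by the cyclic subgroup they generate; each cyclic subgroup of order d accounts for φ(d) elements.
Cyclic subgroups by order — order 1: 1; order 2: 11; order 5: 1; order 10: 1.
Total: 14.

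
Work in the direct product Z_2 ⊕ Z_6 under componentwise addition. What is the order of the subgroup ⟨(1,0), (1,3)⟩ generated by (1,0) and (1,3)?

4

|⟨(1,0)⟩| = 2 and |⟨(1,3)⟩| = 2, so |H| is a multiple of lcm(2, 2) = 2 and divides |G| = 12.
Closing under the operation: H = {(0,0), (0,3), (1,0), (1,3)}, so |H| = 4.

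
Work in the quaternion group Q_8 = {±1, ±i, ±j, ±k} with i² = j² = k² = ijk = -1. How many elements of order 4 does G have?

The elements of order 4 are: i, -i, j, -j, k, -k.
That's 6.

6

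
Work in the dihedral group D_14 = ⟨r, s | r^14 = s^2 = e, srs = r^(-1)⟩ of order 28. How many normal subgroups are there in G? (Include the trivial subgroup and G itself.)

G has 28 subgroups. Checking conjugation-invariance by order — order 1: 1/1 normal; order 2: 1/15 normal; order 4: 0/7 normal; order 7: 1/1 normal; order 14: 3/3 normal; order 28: 1/1 normal.
Total normal subgroups: 7.

7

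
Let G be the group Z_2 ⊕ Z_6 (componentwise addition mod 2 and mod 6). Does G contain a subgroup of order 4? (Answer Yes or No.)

4 | 12. A subgroup of order 4 is {(0,0), (0,3), (1,0), (1,3)}.

Yes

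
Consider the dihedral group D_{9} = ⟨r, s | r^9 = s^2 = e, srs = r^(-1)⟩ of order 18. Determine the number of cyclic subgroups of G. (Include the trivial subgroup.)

12

Each element a generates a cyclic subgroup ⟨a⟩; distinct elements may generate the same one (a cyclic group of order d has φ(d) generators).
Cyclic subgroups by order — order 1: 1; order 2: 9; order 3: 1; order 9: 1.
Total: 12.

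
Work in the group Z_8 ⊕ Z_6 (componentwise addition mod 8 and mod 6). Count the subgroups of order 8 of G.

|G| = 48 and 8 | 48, so subgroups of order 8 are possible by Lagrange.
The subgroups of order 8 are: {(0,0), (0,3), (2,0), (2,3), (4,0), (4,3), (6,0), (6,3)}; {(0,0), (1,0), (2,0), (3,0), (4,0), (5,0), (6,0), (7,0)}; {(0,0), (1,3), (2,0), (3,3), (4,0), (5,3), (6,0), (7,3)}.
So G has 3 subgroups of order 8.

3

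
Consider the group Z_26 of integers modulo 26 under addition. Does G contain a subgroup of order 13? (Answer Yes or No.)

13 | 26. A subgroup of order 13 is {0, 2, 4, 6, 8, 10, 12, 14, 16, 18, 20, 22, 24}.

Yes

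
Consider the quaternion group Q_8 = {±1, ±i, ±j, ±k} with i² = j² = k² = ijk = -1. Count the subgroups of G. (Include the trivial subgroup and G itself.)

|G| = 8, so by Lagrange every subgroup order divides 8. Divisors: 1, 2, 4, 8.
Subgroups by order — order 1: 1; order 2: 1; order 4: 3; order 8: 1.
Total: 1 + 1 + 3 + 1 = 6.

6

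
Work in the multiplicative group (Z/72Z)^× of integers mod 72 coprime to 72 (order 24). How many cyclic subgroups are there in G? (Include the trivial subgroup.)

Each element a generates a cyclic subgroup ⟨a⟩; distinct elements may generate the same one (a cyclic group of order d has φ(d) generators).
Cyclic subgroups by order — order 1: 1; order 2: 7; order 3: 1; order 6: 7.
Total: 16.

16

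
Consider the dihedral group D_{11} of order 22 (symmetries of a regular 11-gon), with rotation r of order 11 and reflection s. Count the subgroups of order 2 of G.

11

|G| = 22 and 2 | 22, so subgroups of order 2 are possible by Lagrange.
The subgroups of order 2 are: {e, r^10s}; {e, r^2s}; {e, r^3s}; {e, r^4s}; … (11 in all).
So G has 11 subgroups of order 2.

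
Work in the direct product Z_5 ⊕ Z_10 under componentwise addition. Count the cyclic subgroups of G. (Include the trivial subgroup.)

Each element a generates a cyclic subgroup ⟨a⟩; distinct elements may generate the same one (a cyclic group of order d has φ(d) generators).
Cyclic subgroups by order — order 1: 1; order 2: 1; order 5: 6; order 10: 6.
Total: 14.

14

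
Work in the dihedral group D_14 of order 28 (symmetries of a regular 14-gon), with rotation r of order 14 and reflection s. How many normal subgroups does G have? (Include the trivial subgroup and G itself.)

G has 28 subgroups. Checking conjugation-invariance by order — order 1: 1/1 normal; order 2: 1/15 normal; order 4: 0/7 normal; order 7: 1/1 normal; order 14: 3/3 normal; order 28: 1/1 normal.
Total normal subgroups: 7.

7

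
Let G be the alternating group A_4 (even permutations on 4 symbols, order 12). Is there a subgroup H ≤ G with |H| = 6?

No

6 | 12, so Lagrange does not rule it out; but checking all subgroups of G, none has order 6.
(A_4 is the standard example that the converse of Lagrange fails.)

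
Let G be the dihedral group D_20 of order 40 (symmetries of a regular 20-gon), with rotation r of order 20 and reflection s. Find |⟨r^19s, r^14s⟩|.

|⟨r^19s⟩| = 2 and |⟨r^14s⟩| = 2, so |H| is a multiple of lcm(2, 2) = 2 and divides |G| = 40.
Closing under the operation: H = {e, r^5, r^10, r^15, r^4s, r^9s, r^14s, r^19s}, so |H| = 8.

8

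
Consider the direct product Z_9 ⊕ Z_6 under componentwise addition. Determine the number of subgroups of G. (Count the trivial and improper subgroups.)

20

|G| = 54, so by Lagrange every subgroup order divides 54. Divisors: 1, 2, 3, 6, 9, 18, 27, 54.
Subgroups by order — order 1: 1; order 2: 1; order 3: 4; order 6: 4; order 9: 4; order 18: 4; order 27: 1; order 54: 1.
Total: 1 + 1 + 4 + 4 + 4 + 4 + 1 + 1 = 20.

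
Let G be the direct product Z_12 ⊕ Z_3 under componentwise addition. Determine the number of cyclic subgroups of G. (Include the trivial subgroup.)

15

Group the elements of G by the cyclic subgroup they generate; each cyclic subgroup of order d accounts for φ(d) elements.
Cyclic subgroups by order — order 1: 1; order 2: 1; order 3: 4; order 4: 1; order 6: 4; order 12: 4.
Total: 15.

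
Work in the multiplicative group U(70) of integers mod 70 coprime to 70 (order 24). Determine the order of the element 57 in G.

4

Compute successive powers of 57 mod 70: 57, 29, 43, 1; 57^4 ≡ 1 (mod 70).
So |⟨57⟩| = 4.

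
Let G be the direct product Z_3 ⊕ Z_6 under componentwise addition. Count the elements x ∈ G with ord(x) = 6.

An element (a,b) has order lcm(ord(a), ord(b)); count pairs with lcm equal to 6.
Enumerating gives 8 such elements.

8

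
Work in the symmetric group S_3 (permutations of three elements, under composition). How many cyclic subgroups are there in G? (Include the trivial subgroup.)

Group the elements of G by the cyclic subgroup they generate; each cyclic subgroup of order d accounts for φ(d) elements.
Cyclic subgroups by order — order 1: 1; order 2: 3; order 3: 1.
Total: 5.

5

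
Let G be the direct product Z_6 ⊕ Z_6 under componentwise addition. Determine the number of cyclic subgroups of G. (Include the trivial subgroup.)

A cyclic subgroup of order d is generated by each of its φ(d) elements of order d, so the cyclic subgroups of order d number (#elements of order d)/φ(d).
Cyclic subgroups by order — order 1: 1; order 2: 3; order 3: 4; order 6: 12.
Total: 20.

20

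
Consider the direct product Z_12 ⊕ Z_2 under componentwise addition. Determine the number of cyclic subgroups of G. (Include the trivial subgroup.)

12

A cyclic subgroup of order d is generated by each of its φ(d) elements of order d, so the cyclic subgroups of order d number (#elements of order d)/φ(d).
Cyclic subgroups by order — order 1: 1; order 2: 3; order 3: 1; order 4: 2; order 6: 3; order 12: 2.
Total: 12.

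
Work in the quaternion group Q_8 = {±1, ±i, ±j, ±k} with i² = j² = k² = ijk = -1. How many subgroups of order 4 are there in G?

3

|G| = 8 and 4 | 8, so subgroups of order 4 are possible by Lagrange.
The subgroups of order 4 are: {1, -1, i, -i}; {1, -1, j, -j}; {1, -1, k, -k}.
So G has 3 subgroups of order 4.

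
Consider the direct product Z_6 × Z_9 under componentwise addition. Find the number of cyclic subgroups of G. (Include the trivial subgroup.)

16

A cyclic subgroup of order d is generated by each of its φ(d) elements of order d, so the cyclic subgroups of order d number (#elements of order d)/φ(d).
Cyclic subgroups by order — order 1: 1; order 2: 1; order 3: 4; order 6: 4; order 9: 3; order 18: 3.
Total: 16.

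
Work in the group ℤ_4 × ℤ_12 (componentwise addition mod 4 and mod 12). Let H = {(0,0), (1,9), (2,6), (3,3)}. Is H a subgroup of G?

|H| = 4 divides |G| = 48, consistent with Lagrange.
H contains the identity, every element's inverse is in H, and H is closed under +: it is a subgroup.
In fact H = ⟨(3,3)⟩.

Yes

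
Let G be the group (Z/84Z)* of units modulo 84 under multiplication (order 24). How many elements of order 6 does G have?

14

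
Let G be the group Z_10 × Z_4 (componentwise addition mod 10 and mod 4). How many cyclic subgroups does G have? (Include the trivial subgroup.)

A cyclic subgroup of order d is generated by each of its φ(d) elements of order d, so the cyclic subgroups of order d number (#elements of order d)/φ(d).
Cyclic subgroups by order — order 1: 1; order 2: 3; order 4: 2; order 5: 1; order 10: 3; order 20: 2.
Total: 12.

12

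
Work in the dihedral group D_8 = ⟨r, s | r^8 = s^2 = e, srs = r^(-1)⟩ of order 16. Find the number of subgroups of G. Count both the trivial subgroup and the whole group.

|G| = 16, so by Lagrange every subgroup order divides 16. Divisors: 1, 2, 4, 8, 16.
Subgroups by order — order 1: 1; order 2: 9; order 4: 5; order 8: 3; order 16: 1.
Total: 1 + 9 + 5 + 3 + 1 = 19.

19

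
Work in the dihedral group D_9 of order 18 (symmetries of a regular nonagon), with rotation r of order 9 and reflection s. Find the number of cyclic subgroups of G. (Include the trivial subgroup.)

A cyclic subgroup of order d is generated by each of its φ(d) elements of order d, so the cyclic subgroups of order d number (#elements of order d)/φ(d).
Cyclic subgroups by order — order 1: 1; order 2: 9; order 3: 1; order 9: 1.
Total: 12.

12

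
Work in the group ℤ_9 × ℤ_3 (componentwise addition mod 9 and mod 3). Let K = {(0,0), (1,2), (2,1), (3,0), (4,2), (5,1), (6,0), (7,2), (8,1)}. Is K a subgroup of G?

|K| = 9 divides |G| = 27, consistent with Lagrange.
K contains the identity, every element's inverse is in K, and K is closed under +: it is a subgroup.
In fact K = ⟨(1,2)⟩.

Yes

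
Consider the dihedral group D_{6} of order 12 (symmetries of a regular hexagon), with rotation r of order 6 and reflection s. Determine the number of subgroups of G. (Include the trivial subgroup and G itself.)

|G| = 12, so by Lagrange every subgroup order divides 12. Divisors: 1, 2, 3, 4, 6, 12.
Subgroups by order — order 1: 1; order 2: 7; order 3: 1; order 4: 3; order 6: 3; order 12: 1.
Total: 1 + 7 + 1 + 3 + 3 + 1 = 16.

16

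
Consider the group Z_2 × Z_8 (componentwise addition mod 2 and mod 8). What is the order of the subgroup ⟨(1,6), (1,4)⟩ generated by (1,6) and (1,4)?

8

|⟨(1,6)⟩| = 4 and |⟨(1,4)⟩| = 2, so |H| is a multiple of lcm(4, 2) = 4 and divides |G| = 16.
Closing under the operation: H = {(0,0), (0,2), (0,4), (0,6), (1,0), (1,2), (1,4), (1,6)}, so |H| = 8.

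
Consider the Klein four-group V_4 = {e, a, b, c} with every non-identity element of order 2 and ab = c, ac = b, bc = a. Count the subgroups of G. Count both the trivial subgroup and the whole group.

|G| = 4, so by Lagrange every subgroup order divides 4. Divisors: 1, 2, 4.
Subgroups by order — order 1: 1; order 2: 3; order 4: 1.
Total: 1 + 3 + 1 = 5.

5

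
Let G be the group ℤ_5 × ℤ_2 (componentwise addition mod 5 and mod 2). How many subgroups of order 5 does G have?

|G| = 10 and 5 | 10, so subgroups of order 5 are possible by Lagrange.
The subgroups of order 5 are: {(0,0), (1,0), (2,0), (3,0), (4,0)}.
So G has 1 subgroup of order 5.

1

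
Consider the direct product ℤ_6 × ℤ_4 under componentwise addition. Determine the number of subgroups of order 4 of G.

3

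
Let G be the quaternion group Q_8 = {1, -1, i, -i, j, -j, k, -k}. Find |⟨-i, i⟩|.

4

|⟨-i⟩| = 4 and |⟨i⟩| = 4, so |H| is a multiple of lcm(4, 4) = 4 and divides |G| = 8.
Closing under the operation: H = {1, -1, i, -i}, so |H| = 4.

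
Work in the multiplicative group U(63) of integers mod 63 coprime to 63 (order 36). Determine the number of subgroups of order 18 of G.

3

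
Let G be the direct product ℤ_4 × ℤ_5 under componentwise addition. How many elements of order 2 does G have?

1

An element (a,b) has order lcm(ord(a), ord(b)); count pairs with lcm equal to 2.
Enumerating gives 1 such elements.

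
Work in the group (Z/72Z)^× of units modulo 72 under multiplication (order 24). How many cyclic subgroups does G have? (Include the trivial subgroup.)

16

Group the elements of G by the cyclic subgroup they generate; each cyclic subgroup of order d accounts for φ(d) elements.
Cyclic subgroups by order — order 1: 1; order 2: 7; order 3: 1; order 6: 7.
Total: 16.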